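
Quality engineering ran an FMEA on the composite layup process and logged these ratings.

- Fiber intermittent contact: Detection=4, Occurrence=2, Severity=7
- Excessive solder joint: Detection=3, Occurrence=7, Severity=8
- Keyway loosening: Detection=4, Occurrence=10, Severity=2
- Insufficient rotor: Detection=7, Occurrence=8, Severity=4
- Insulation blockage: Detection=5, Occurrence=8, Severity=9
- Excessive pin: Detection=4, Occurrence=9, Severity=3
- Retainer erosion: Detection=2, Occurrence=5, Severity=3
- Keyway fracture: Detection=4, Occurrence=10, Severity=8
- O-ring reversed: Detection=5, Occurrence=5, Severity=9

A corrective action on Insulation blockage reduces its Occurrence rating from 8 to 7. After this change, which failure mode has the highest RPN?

RPN = Severity × Occurrence × Detection:
  Fiber intermittent contact: 7 × 2 × 4 = 56
  Excessive solder joint: 8 × 7 × 3 = 168
  Keyway loosening: 2 × 10 × 4 = 80
  Insufficient rotor: 4 × 8 × 7 = 224
  Insulation blockage: 9 × 8 × 5 = 360
  Excessive pin: 3 × 9 × 4 = 108
  Retainer erosion: 3 × 5 × 2 = 30
  Keyway fracture: 8 × 10 × 4 = 320
  O-ring reversed: 9 × 5 × 5 = 225
After action: Insulation blockage → 9 × 7 × 5 = 315.
Revised RPNs: Keyway fracture=320, Insulation blockage=315, O-ring reversed=225, Insufficient rotor=224, Excessive solder joint=168, Excessive pin=108, Keyway loosening=80, Fiber intermittent contact=56, Retainer erosion=30.
Highest is now Keyway fracture (320).

Keyway fracture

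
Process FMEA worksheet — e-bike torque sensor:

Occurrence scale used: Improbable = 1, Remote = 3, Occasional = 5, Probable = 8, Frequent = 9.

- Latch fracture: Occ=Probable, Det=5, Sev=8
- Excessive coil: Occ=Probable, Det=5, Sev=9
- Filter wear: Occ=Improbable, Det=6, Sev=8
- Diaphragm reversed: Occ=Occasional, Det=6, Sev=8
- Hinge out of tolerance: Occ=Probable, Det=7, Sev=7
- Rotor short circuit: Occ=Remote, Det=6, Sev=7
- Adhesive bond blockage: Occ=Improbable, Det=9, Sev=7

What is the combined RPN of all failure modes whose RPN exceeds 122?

RPN = Severity × Occurrence × Detection:
  Latch fracture: 8 × 8 × 5 = 320
  Excessive coil: 9 × 8 × 5 = 360
  Filter wear: 8 × 1 × 6 = 48
  Diaphragm reversed: 8 × 5 × 6 = 240
  Hinge out of tolerance: 7 × 8 × 7 = 392
  Rotor short circuit: 7 × 3 × 6 = 126
  Adhesive bond blockage: 7 × 1 × 9 = 63
RPN > 122: Latch fracture (320), Excessive coil (360), Diaphragm reversed (240), Hinge out of tolerance (392), Rotor short circuit (126).
Sum: 320 + 360 + 240 + 392 + 126 = 1438.

1438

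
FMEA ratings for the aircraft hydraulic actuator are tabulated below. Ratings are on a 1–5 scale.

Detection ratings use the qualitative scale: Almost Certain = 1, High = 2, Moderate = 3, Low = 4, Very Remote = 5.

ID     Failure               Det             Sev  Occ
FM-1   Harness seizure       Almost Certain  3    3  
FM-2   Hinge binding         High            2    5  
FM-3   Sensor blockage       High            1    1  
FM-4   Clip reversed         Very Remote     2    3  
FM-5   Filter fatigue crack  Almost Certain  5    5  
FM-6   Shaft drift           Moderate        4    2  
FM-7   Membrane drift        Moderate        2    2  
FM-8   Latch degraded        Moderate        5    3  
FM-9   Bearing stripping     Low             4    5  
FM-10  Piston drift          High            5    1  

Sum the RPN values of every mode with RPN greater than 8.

RPN = Severity × Occurrence × Detection:
  FM-1: 3 × 3 × 1 = 9
  FM-2: 2 × 5 × 2 = 20
  FM-3: 1 × 1 × 2 = 2
  FM-4: 2 × 3 × 5 = 30
  FM-5: 5 × 5 × 1 = 25
  FM-6: 4 × 2 × 3 = 24
  FM-7: 2 × 2 × 3 = 12
  FM-8: 5 × 3 × 3 = 45
  FM-9: 4 × 5 × 4 = 80
  FM-10: 5 × 1 × 2 = 10
RPN > 8: FM-1 (9), FM-2 (20), FM-4 (30), FM-5 (25), FM-6 (24), FM-7 (12), FM-8 (45), FM-9 (80), FM-10 (10).
Sum: 9 + 20 + 30 + 25 + 24 + 12 + 45 + 80 + 10 = 255.

255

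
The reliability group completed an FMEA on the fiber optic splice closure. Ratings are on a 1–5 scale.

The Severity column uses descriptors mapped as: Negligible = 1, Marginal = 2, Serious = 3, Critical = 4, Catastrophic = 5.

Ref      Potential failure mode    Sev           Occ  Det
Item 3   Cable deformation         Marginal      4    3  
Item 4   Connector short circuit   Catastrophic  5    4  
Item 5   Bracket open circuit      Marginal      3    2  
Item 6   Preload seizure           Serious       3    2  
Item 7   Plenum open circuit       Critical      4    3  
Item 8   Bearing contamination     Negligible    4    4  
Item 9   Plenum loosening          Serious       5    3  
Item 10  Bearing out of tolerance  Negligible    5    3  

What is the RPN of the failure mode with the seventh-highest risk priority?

RPN = Severity × Occurrence × Detection:
  Item 3: 2 × 4 × 3 = 24
  Item 4: 5 × 5 × 4 = 100
  Item 5: 2 × 3 × 2 = 12
  Item 6: 3 × 3 × 2 = 18
  Item 7: 4 × 4 × 3 = 48
  Item 8: 1 × 4 × 4 = 16
  Item 9: 3 × 5 × 3 = 45
  Item 10: 1 × 5 × 3 = 15
Sorted descending: 100, 48, 45, 24, 18, 16, 15, 12.
The seventh-highest RPN is 15 (Item 10).

15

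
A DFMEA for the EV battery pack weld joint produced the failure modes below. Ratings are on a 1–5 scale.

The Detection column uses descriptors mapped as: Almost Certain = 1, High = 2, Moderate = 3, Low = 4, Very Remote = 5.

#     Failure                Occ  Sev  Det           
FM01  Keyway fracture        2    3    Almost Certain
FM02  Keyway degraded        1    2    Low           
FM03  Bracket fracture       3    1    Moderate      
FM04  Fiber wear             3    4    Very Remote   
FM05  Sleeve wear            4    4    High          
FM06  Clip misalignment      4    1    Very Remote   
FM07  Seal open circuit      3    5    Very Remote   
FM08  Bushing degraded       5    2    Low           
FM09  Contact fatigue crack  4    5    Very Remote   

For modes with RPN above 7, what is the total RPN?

RPN = Severity × Occurrence × Detection:
  FM01: 3 × 2 × 1 = 6
  FM02: 2 × 1 × 4 = 8
  FM03: 1 × 3 × 3 = 9
  FM04: 4 × 3 × 5 = 60
  FM05: 4 × 4 × 2 = 32
  FM06: 1 × 4 × 5 = 20
  FM07: 5 × 3 × 5 = 75
  FM08: 2 × 5 × 4 = 40
  FM09: 5 × 4 × 5 = 100
RPN > 7: FM02 (8), FM03 (9), FM04 (60), FM05 (32), FM06 (20), FM07 (75), FM08 (40), FM09 (100).
Sum: 8 + 9 + 60 + 32 + 20 + 75 + 40 + 100 = 344.

344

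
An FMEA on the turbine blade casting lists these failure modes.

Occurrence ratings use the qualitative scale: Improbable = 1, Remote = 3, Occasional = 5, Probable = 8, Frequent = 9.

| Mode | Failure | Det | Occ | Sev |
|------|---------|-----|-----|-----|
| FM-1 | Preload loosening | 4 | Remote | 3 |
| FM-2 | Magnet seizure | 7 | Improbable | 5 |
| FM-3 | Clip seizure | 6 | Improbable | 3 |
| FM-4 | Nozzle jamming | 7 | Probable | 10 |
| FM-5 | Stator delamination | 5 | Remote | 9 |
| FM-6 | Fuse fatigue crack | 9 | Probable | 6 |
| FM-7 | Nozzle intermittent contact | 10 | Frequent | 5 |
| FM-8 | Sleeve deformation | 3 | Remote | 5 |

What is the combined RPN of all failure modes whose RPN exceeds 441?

1010

RPN = Severity × Occurrence × Detection:
  FM-1: 3 × 3 × 4 = 36
  FM-2: 5 × 1 × 7 = 35
  FM-3: 3 × 1 × 6 = 18
  FM-4: 10 × 8 × 7 = 560
  FM-5: 9 × 3 × 5 = 135
  FM-6: 6 × 8 × 9 = 432
  FM-7: 5 × 9 × 10 = 450
  FM-8: 5 × 3 × 3 = 45
RPN > 441: FM-4 (560), FM-7 (450).
Sum: 560 + 450 = 1010.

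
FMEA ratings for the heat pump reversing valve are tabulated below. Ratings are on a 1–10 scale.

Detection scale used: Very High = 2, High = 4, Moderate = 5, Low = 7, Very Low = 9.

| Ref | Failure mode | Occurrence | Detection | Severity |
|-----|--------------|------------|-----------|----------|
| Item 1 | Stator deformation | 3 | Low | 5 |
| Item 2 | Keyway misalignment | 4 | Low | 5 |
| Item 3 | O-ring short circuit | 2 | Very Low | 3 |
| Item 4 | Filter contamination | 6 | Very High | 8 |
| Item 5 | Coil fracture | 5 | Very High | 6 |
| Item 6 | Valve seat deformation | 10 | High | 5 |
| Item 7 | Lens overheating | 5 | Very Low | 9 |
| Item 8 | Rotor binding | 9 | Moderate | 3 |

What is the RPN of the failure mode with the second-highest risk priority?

200

RPN = Severity × Occurrence × Detection:
  Item 1: 5 × 3 × 7 = 105
  Item 2: 5 × 4 × 7 = 140
  Item 3: 3 × 2 × 9 = 54
  Item 4: 8 × 6 × 2 = 96
  Item 5: 6 × 5 × 2 = 60
  Item 6: 5 × 10 × 4 = 200
  Item 7: 9 × 5 × 9 = 405
  Item 8: 3 × 9 × 5 = 135
Sorted descending: 405, 200, 140, 135, 105, 96, 60, 54.
The second-highest RPN is 200 (Item 6).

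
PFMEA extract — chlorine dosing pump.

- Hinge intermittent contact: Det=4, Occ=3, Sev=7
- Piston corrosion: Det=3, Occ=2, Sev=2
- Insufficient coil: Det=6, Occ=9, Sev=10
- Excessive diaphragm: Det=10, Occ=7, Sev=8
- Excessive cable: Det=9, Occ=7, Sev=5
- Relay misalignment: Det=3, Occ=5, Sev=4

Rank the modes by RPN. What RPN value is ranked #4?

84

RPN = Severity × Occurrence × Detection:
  Hinge intermittent contact: 7 × 3 × 4 = 84
  Piston corrosion: 2 × 2 × 3 = 12
  Insufficient coil: 10 × 9 × 6 = 540
  Excessive diaphragm: 8 × 7 × 10 = 560
  Excessive cable: 5 × 7 × 9 = 315
  Relay misalignment: 4 × 5 × 3 = 60
Sorted descending: 560, 540, 315, 84, 60, 12.
The fourth-highest RPN is 84 (Hinge intermittent contact).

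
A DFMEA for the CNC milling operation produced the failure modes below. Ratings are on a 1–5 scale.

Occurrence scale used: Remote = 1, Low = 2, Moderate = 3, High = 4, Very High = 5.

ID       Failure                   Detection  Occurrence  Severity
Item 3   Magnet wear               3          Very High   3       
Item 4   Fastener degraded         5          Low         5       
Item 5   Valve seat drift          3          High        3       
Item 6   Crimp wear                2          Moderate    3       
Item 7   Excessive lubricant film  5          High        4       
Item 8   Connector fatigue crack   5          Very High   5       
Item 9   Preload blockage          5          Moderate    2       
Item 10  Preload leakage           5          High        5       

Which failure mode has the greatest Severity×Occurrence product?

Item 8

Criticality = Severity × Occurrence:
  Item 3: 3 × 5 = 15
  Item 4: 5 × 2 = 10
  Item 5: 3 × 4 = 12
  Item 6: 3 × 3 = 9
  Item 7: 4 × 4 = 16
  Item 8: 5 × 5 = 25
  Item 9: 2 × 3 = 6
  Item 10: 5 × 4 = 20
Highest criticality is 25 → Item 8.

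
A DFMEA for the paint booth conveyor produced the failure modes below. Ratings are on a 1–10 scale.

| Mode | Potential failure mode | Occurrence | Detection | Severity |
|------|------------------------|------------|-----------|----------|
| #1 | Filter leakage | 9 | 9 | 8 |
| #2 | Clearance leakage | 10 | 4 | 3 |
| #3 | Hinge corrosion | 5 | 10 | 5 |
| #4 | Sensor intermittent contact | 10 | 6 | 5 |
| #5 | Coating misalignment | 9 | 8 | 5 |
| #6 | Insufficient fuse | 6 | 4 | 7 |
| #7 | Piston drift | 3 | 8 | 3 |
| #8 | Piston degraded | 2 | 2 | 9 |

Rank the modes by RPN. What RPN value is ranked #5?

RPN = Severity × Occurrence × Detection:
  #1: 8 × 9 × 9 = 648
  #2: 3 × 10 × 4 = 120
  #3: 5 × 5 × 10 = 250
  #4: 5 × 10 × 6 = 300
  #5: 5 × 9 × 8 = 360
  #6: 7 × 6 × 4 = 168
  #7: 3 × 3 × 8 = 72
  #8: 9 × 2 × 2 = 36
Sorted descending: 648, 360, 300, 250, 168, 120, 72, 36.
The fifth-highest RPN is 168 (#6).

168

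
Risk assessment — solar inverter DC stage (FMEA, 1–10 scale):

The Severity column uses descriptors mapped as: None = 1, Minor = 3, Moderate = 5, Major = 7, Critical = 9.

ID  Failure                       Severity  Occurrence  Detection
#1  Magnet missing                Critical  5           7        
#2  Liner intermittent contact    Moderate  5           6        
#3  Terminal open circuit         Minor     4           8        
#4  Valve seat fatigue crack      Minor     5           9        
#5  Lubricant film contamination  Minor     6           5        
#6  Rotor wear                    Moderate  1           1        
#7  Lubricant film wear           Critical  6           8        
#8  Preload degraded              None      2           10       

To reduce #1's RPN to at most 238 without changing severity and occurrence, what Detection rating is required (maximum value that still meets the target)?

5

#1: S=9, O=5, D=7 → current RPN = 315.
Fixed product = 45. Need 45 × D ≤ 238, so D ≤ 238/45 = 5.29.
Maximum integer Detection rating = 5 (gives RPN 225; D=6 would give 270 > 238).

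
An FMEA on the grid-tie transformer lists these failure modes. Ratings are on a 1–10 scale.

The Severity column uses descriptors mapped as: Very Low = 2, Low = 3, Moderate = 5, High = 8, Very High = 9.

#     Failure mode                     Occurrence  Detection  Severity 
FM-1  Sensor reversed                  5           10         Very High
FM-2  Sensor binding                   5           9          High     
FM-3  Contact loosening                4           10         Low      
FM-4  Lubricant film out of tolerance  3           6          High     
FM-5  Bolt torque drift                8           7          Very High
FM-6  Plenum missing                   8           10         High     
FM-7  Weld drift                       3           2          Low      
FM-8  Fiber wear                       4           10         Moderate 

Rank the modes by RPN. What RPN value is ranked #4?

360

RPN = Severity × Occurrence × Detection:
  FM-1: 9 × 5 × 10 = 450
  FM-2: 8 × 5 × 9 = 360
  FM-3: 3 × 4 × 10 = 120
  FM-4: 8 × 3 × 6 = 144
  FM-5: 9 × 8 × 7 = 504
  FM-6: 8 × 8 × 10 = 640
  FM-7: 3 × 3 × 2 = 18
  FM-8: 5 × 4 × 10 = 200
Sorted descending: 640, 504, 450, 360, 200, 144, 120, 18.
The fourth-highest RPN is 360 (FM-2).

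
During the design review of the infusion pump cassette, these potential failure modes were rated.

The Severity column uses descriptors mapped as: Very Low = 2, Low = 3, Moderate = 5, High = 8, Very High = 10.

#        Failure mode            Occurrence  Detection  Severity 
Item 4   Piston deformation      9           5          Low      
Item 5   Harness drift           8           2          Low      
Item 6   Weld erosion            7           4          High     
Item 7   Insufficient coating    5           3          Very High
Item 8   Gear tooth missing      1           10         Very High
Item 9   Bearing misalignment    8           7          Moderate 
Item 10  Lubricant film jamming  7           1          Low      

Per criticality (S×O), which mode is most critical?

Item 6

Criticality = Severity × Occurrence:
  Item 4: 3 × 9 = 27
  Item 5: 3 × 8 = 24
  Item 6: 8 × 7 = 56
  Item 7: 10 × 5 = 50
  Item 8: 10 × 1 = 10
  Item 9: 5 × 8 = 40
  Item 10: 3 × 7 = 21
Highest criticality is 56 → Item 6.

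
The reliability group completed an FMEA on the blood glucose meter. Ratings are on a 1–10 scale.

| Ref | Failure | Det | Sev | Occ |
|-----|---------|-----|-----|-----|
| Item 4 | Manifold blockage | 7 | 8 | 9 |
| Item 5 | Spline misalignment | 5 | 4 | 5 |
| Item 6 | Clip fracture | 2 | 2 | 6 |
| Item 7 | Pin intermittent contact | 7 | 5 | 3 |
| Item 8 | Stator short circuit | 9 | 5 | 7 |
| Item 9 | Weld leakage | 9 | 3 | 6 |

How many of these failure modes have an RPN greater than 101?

4

RPN = Severity × Occurrence × Detection:
  Item 4: 8 × 9 × 7 = 504
  Item 5: 4 × 5 × 5 = 100
  Item 6: 2 × 6 × 2 = 24
  Item 7: 5 × 3 × 7 = 105
  Item 8: 5 × 7 × 9 = 315
  Item 9: 3 × 6 × 9 = 162
Modes with RPN > 101: Item 4 (504), Item 7 (105), Item 8 (315), Item 9 (162) → 4.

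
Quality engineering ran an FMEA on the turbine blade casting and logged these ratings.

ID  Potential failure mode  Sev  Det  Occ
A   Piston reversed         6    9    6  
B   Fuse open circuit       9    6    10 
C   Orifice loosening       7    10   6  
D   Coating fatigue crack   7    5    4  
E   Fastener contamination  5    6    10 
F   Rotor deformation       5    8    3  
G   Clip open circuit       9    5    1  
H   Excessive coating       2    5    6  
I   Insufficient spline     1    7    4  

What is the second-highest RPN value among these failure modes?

420

RPN = Severity × Occurrence × Detection:
  A: 6 × 6 × 9 = 324
  B: 9 × 10 × 6 = 540
  C: 7 × 6 × 10 = 420
  D: 7 × 4 × 5 = 140
  E: 5 × 10 × 6 = 300
  F: 5 × 3 × 8 = 120
  G: 9 × 1 × 5 = 45
  H: 2 × 6 × 5 = 60
  I: 1 × 4 × 7 = 28
Sorted descending: 540, 420, 324, 300, 140, 120, 60, 45, 28.
The second-highest RPN is 420 (C).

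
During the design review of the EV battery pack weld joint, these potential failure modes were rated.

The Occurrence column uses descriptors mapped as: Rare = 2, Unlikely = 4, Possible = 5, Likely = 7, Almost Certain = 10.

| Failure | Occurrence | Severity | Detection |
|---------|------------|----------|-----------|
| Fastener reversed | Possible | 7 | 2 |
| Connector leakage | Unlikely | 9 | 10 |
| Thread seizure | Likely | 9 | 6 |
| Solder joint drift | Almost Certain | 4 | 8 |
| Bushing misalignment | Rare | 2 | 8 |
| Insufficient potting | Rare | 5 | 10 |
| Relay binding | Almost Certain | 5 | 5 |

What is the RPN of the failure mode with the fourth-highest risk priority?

250

RPN = Severity × Occurrence × Detection:
  Fastener reversed: 7 × 5 × 2 = 70
  Connector leakage: 9 × 4 × 10 = 360
  Thread seizure: 9 × 7 × 6 = 378
  Solder joint drift: 4 × 10 × 8 = 320
  Bushing misalignment: 2 × 2 × 8 = 32
  Insufficient potting: 5 × 2 × 10 = 100
  Relay binding: 5 × 10 × 5 = 250
Sorted descending: 378, 360, 320, 250, 100, 70, 32.
The fourth-highest RPN is 250 (Relay binding).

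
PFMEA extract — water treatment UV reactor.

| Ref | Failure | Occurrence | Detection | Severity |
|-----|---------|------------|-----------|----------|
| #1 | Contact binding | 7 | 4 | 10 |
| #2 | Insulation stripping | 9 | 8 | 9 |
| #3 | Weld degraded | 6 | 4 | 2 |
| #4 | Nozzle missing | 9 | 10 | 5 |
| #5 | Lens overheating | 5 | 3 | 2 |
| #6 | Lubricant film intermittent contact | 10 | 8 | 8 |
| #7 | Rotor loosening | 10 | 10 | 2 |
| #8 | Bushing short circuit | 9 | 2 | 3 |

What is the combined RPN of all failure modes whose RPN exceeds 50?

RPN = Severity × Occurrence × Detection:
  #1: 10 × 7 × 4 = 280
  #2: 9 × 9 × 8 = 648
  #3: 2 × 6 × 4 = 48
  #4: 5 × 9 × 10 = 450
  #5: 2 × 5 × 3 = 30
  #6: 8 × 10 × 8 = 640
  #7: 2 × 10 × 10 = 200
  #8: 3 × 9 × 2 = 54
RPN > 50: #1 (280), #2 (648), #4 (450), #6 (640), #7 (200), #8 (54).
Sum: 280 + 648 + 450 + 640 + 200 + 54 = 2272.

2272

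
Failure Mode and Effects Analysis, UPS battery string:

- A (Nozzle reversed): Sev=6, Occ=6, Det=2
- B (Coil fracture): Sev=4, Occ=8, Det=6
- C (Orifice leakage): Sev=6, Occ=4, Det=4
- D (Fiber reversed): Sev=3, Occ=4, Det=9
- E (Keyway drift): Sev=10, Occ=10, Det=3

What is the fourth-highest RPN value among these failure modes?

96

RPN = Severity × Occurrence × Detection:
  A: 6 × 6 × 2 = 72
  B: 4 × 8 × 6 = 192
  C: 6 × 4 × 4 = 96
  D: 3 × 4 × 9 = 108
  E: 10 × 10 × 3 = 300
Sorted descending: 300, 192, 108, 96, 72.
The fourth-highest RPN is 96 (C).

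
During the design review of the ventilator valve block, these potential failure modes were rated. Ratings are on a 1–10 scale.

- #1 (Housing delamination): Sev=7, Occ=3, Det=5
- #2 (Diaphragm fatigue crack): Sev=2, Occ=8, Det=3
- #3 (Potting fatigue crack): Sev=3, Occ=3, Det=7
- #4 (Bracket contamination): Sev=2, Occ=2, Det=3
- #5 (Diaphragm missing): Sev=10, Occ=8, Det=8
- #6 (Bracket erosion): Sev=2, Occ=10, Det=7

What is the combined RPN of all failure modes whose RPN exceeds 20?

996

RPN = Severity × Occurrence × Detection:
  #1: 7 × 3 × 5 = 105
  #2: 2 × 8 × 3 = 48
  #3: 3 × 3 × 7 = 63
  #4: 2 × 2 × 3 = 12
  #5: 10 × 8 × 8 = 640
  #6: 2 × 10 × 7 = 140
RPN > 20: #1 (105), #2 (48), #3 (63), #5 (640), #6 (140).
Sum: 105 + 48 + 63 + 640 + 140 = 996.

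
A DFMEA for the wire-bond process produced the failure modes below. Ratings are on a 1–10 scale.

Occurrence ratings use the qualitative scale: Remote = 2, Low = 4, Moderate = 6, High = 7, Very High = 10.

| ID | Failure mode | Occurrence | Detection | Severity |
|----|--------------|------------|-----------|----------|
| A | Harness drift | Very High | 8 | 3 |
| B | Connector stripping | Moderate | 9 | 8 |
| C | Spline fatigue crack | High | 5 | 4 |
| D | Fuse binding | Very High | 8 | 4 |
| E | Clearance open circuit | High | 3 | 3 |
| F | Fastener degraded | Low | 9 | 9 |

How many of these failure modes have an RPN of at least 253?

RPN = Severity × Occurrence × Detection:
  A: 3 × 10 × 8 = 240
  B: 8 × 6 × 9 = 432
  C: 4 × 7 × 5 = 140
  D: 4 × 10 × 8 = 320
  E: 3 × 7 × 3 = 63
  F: 9 × 4 × 9 = 324
Modes with RPN ≥ 253: B (432), D (320), F (324) → 3.

3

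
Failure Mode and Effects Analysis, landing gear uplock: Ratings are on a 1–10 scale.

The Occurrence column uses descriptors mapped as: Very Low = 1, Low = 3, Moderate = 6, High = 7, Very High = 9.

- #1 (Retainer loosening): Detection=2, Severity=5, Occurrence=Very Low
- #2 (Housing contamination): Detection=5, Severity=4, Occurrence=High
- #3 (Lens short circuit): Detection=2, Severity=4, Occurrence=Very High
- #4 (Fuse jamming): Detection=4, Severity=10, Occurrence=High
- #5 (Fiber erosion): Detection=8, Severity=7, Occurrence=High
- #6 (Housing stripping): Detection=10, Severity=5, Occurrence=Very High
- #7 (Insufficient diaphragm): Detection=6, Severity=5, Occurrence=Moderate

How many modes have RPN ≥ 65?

RPN = Severity × Occurrence × Detection:
  #1: 5 × 1 × 2 = 10
  #2: 4 × 7 × 5 = 140
  #3: 4 × 9 × 2 = 72
  #4: 10 × 7 × 4 = 280
  #5: 7 × 7 × 8 = 392
  #6: 5 × 9 × 10 = 450
  #7: 5 × 6 × 6 = 180
Modes with RPN ≥ 65: #2 (140), #3 (72), #4 (280), #5 (392), #6 (450), #7 (180) → 6.

6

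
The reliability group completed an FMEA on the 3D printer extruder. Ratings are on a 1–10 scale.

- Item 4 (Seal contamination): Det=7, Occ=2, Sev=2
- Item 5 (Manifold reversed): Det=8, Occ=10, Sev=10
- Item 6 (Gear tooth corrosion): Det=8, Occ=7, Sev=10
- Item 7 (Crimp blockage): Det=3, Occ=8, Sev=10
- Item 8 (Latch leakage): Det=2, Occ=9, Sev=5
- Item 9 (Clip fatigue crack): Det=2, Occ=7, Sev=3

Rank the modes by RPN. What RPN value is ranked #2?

560

RPN = Severity × Occurrence × Detection:
  Item 4: 2 × 2 × 7 = 28
  Item 5: 10 × 10 × 8 = 800
  Item 6: 10 × 7 × 8 = 560
  Item 7: 10 × 8 × 3 = 240
  Item 8: 5 × 9 × 2 = 90
  Item 9: 3 × 7 × 2 = 42
Sorted descending: 800, 560, 240, 90, 42, 28.
The second-highest RPN is 560 (Item 6).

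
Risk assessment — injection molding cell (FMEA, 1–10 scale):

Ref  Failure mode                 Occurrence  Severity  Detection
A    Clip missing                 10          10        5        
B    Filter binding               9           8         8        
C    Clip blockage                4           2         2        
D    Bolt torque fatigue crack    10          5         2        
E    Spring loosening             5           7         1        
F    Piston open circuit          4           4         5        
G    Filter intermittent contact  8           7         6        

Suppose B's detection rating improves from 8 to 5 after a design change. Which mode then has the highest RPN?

A

RPN = Severity × Occurrence × Detection:
  A: 10 × 10 × 5 = 500
  B: 8 × 9 × 8 = 576
  C: 2 × 4 × 2 = 16
  D: 5 × 10 × 2 = 100
  E: 7 × 5 × 1 = 35
  F: 4 × 4 × 5 = 80
  G: 7 × 8 × 6 = 336
After action: B → 8 × 9 × 5 = 360.
Revised RPNs: A=500, B=360, G=336, D=100, F=80, E=35, C=16.
Highest is now A (500).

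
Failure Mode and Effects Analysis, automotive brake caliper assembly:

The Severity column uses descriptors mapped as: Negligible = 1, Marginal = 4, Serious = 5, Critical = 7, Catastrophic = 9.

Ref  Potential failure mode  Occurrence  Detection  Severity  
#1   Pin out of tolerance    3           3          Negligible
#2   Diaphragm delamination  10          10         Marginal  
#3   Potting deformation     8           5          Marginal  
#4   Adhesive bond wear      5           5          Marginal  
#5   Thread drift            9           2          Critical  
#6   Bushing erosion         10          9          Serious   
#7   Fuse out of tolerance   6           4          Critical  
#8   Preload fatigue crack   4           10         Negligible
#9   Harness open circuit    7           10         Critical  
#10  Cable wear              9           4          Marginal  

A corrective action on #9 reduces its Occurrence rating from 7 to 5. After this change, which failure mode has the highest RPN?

RPN = Severity × Occurrence × Detection:
  #1: 1 × 3 × 3 = 9
  #2: 4 × 10 × 10 = 400
  #3: 4 × 8 × 5 = 160
  #4: 4 × 5 × 5 = 100
  #5: 7 × 9 × 2 = 126
  #6: 5 × 10 × 9 = 450
  #7: 7 × 6 × 4 = 168
  #8: 1 × 4 × 10 = 40
  #9: 7 × 7 × 10 = 490
  #10: 4 × 9 × 4 = 144
After action: #9 → 7 × 5 × 10 = 350.
Revised RPNs: #6=450, #2=400, #9=350, #7=168, #3=160, #10=144, #5=126, #4=100, #8=40, #1=9.
Highest is now #6 (450).

#6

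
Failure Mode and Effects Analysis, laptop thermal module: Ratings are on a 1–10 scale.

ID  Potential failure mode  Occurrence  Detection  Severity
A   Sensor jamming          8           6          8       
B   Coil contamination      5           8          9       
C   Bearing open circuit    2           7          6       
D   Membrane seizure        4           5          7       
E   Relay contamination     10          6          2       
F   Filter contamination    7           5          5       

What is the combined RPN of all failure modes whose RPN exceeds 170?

RPN = Severity × Occurrence × Detection:
  A: 8 × 8 × 6 = 384
  B: 9 × 5 × 8 = 360
  C: 6 × 2 × 7 = 84
  D: 7 × 4 × 5 = 140
  E: 2 × 10 × 6 = 120
  F: 5 × 7 × 5 = 175
RPN > 170: A (384), B (360), F (175).
Sum: 384 + 360 + 175 = 919.

919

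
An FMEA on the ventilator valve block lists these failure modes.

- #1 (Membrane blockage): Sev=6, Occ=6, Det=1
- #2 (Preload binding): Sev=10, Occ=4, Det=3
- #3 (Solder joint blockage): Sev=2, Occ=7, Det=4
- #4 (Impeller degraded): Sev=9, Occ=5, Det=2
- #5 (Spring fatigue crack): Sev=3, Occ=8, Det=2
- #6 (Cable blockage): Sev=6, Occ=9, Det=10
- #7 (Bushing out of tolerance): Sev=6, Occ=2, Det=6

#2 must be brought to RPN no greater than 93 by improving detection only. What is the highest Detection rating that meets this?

#2: S=10, O=4, D=3 → current RPN = 120.
Fixed product = 40. Need 40 × D ≤ 93, so D ≤ 93/40 = 2.33.
Maximum integer Detection rating = 2 (gives RPN 80; D=3 would give 120 > 93).

2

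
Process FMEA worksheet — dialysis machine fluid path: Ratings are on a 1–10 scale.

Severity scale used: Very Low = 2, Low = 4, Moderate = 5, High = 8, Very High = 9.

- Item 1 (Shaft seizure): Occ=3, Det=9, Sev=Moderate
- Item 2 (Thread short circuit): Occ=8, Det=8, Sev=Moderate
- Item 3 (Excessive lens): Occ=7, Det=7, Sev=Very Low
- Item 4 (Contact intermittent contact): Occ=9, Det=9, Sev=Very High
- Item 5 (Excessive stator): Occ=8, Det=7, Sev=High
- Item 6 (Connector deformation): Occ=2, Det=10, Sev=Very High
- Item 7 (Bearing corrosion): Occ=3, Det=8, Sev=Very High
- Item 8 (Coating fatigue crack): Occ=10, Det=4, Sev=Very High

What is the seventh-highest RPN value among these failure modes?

RPN = Severity × Occurrence × Detection:
  Item 1: 5 × 3 × 9 = 135
  Item 2: 5 × 8 × 8 = 320
  Item 3: 2 × 7 × 7 = 98
  Item 4: 9 × 9 × 9 = 729
  Item 5: 8 × 8 × 7 = 448
  Item 6: 9 × 2 × 10 = 180
  Item 7: 9 × 3 × 8 = 216
  Item 8: 9 × 10 × 4 = 360
Sorted descending: 729, 448, 360, 320, 216, 180, 135, 98.
The seventh-highest RPN is 135 (Item 1).

135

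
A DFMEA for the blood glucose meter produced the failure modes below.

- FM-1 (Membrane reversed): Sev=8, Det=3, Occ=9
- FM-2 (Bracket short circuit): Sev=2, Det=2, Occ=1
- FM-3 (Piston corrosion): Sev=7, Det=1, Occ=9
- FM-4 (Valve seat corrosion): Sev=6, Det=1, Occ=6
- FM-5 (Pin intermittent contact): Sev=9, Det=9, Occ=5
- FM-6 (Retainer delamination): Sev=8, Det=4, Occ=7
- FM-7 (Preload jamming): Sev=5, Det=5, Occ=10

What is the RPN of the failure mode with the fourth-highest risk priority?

216

RPN = Severity × Occurrence × Detection:
  FM-1: 8 × 9 × 3 = 216
  FM-2: 2 × 1 × 2 = 4
  FM-3: 7 × 9 × 1 = 63
  FM-4: 6 × 6 × 1 = 36
  FM-5: 9 × 5 × 9 = 405
  FM-6: 8 × 7 × 4 = 224
  FM-7: 5 × 10 × 5 = 250
Sorted descending: 405, 250, 224, 216, 63, 36, 4.
The fourth-highest RPN is 216 (FM-1).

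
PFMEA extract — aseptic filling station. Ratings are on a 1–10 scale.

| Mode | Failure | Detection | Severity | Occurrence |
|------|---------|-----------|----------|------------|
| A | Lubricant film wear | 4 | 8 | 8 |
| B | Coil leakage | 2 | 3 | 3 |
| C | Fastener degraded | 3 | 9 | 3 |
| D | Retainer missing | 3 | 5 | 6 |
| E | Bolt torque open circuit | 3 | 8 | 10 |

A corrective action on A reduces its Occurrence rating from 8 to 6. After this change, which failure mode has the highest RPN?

RPN = Severity × Occurrence × Detection:
  A: 8 × 8 × 4 = 256
  B: 3 × 3 × 2 = 18
  C: 9 × 3 × 3 = 81
  D: 5 × 6 × 3 = 90
  E: 8 × 10 × 3 = 240
After action: A → 8 × 6 × 4 = 192.
Revised RPNs: E=240, A=192, D=90, C=81, B=18.
Highest is now E (240).

E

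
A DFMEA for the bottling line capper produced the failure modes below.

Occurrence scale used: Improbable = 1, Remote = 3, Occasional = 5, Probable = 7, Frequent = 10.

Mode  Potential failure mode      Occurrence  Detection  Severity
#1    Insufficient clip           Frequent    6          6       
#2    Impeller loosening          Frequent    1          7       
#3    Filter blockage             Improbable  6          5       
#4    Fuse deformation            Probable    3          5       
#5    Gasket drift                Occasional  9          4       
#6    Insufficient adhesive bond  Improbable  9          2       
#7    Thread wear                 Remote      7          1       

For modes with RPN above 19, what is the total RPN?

RPN = Severity × Occurrence × Detection:
  #1: 6 × 10 × 6 = 360
  #2: 7 × 10 × 1 = 70
  #3: 5 × 1 × 6 = 30
  #4: 5 × 7 × 3 = 105
  #5: 4 × 5 × 9 = 180
  #6: 2 × 1 × 9 = 18
  #7: 1 × 3 × 7 = 21
RPN > 19: #1 (360), #2 (70), #3 (30), #4 (105), #5 (180), #7 (21).
Sum: 360 + 70 + 30 + 105 + 180 + 21 = 766.

766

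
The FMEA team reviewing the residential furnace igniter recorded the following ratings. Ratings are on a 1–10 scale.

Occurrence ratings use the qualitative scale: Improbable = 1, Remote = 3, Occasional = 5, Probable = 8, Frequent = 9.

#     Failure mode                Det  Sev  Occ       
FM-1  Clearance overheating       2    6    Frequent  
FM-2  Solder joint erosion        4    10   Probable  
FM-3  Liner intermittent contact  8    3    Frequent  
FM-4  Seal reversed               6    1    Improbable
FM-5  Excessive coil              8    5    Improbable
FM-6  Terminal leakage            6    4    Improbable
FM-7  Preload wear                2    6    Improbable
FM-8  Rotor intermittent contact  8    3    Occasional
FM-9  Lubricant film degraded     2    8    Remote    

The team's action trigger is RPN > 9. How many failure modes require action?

8

RPN = Severity × Occurrence × Detection:
  FM-1: 6 × 9 × 2 = 108
  FM-2: 10 × 8 × 4 = 320
  FM-3: 3 × 9 × 8 = 216
  FM-4: 1 × 1 × 6 = 6
  FM-5: 5 × 1 × 8 = 40
  FM-6: 4 × 1 × 6 = 24
  FM-7: 6 × 1 × 2 = 12
  FM-8: 3 × 5 × 8 = 120
  FM-9: 8 × 3 × 2 = 48
Modes with RPN > 9: FM-1 (108), FM-2 (320), FM-3 (216), FM-5 (40), FM-6 (24), FM-7 (12), FM-8 (120), FM-9 (48) → 8.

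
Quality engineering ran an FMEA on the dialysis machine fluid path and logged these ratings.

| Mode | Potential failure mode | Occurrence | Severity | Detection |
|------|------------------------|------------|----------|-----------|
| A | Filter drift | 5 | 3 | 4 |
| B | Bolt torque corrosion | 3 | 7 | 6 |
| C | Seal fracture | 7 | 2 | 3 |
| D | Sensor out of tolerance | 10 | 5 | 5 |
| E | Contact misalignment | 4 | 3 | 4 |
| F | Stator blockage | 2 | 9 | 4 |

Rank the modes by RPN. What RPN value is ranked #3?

72

RPN = Severity × Occurrence × Detection:
  A: 3 × 5 × 4 = 60
  B: 7 × 3 × 6 = 126
  C: 2 × 7 × 3 = 42
  D: 5 × 10 × 5 = 250
  E: 3 × 4 × 4 = 48
  F: 9 × 2 × 4 = 72
Sorted descending: 250, 126, 72, 60, 48, 42.
The third-highest RPN is 72 (F).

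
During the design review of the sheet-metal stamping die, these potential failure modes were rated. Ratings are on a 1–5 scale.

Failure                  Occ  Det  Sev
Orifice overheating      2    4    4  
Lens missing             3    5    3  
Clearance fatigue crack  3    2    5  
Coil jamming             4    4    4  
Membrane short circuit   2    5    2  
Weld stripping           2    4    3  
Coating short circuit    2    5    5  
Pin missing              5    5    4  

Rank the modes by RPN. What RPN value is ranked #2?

RPN = Severity × Occurrence × Detection:
  Orifice overheating: 4 × 2 × 4 = 32
  Lens missing: 3 × 3 × 5 = 45
  Clearance fatigue crack: 5 × 3 × 2 = 30
  Coil jamming: 4 × 4 × 4 = 64
  Membrane short circuit: 2 × 2 × 5 = 20
  Weld stripping: 3 × 2 × 4 = 24
  Coating short circuit: 5 × 2 × 5 = 50
  Pin missing: 4 × 5 × 5 = 100
Sorted descending: 100, 64, 50, 45, 32, 30, 24, 20.
The second-highest RPN is 64 (Coil jamming).

64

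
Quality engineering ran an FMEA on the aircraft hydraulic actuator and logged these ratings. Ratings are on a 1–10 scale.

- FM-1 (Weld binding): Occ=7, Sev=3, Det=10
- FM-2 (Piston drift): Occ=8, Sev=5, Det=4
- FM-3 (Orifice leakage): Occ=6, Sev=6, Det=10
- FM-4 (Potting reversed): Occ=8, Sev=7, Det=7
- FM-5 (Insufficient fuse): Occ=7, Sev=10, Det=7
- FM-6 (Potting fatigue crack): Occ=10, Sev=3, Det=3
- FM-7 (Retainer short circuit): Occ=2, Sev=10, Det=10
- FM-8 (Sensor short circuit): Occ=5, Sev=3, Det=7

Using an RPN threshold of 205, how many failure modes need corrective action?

4

RPN = Severity × Occurrence × Detection:
  FM-1: 3 × 7 × 10 = 210
  FM-2: 5 × 8 × 4 = 160
  FM-3: 6 × 6 × 10 = 360
  FM-4: 7 × 8 × 7 = 392
  FM-5: 10 × 7 × 7 = 490
  FM-6: 3 × 10 × 3 = 90
  FM-7: 10 × 2 × 10 = 200
  FM-8: 3 × 5 × 7 = 105
Modes with RPN ≥ 205: FM-1 (210), FM-3 (360), FM-4 (392), FM-5 (490) → 4.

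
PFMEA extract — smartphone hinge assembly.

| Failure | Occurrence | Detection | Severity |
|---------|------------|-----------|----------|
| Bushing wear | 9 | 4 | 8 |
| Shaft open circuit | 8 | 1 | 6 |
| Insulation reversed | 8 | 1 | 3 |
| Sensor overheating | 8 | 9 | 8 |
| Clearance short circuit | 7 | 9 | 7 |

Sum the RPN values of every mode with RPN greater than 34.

1353

RPN = Severity × Occurrence × Detection:
  Bushing wear: 8 × 9 × 4 = 288
  Shaft open circuit: 6 × 8 × 1 = 48
  Insulation reversed: 3 × 8 × 1 = 24
  Sensor overheating: 8 × 8 × 9 = 576
  Clearance short circuit: 7 × 7 × 9 = 441
RPN > 34: Bushing wear (288), Shaft open circuit (48), Sensor overheating (576), Clearance short circuit (441).
Sum: 288 + 48 + 576 + 441 = 1353.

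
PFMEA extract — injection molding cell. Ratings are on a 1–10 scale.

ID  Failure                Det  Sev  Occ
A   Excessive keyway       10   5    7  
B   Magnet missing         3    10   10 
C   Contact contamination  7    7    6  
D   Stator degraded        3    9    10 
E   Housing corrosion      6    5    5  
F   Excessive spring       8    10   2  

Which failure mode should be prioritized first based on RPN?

A

RPN = Severity × Occurrence × Detection:
  A: 5 × 7 × 10 = 350
  B: 10 × 10 × 3 = 300
  C: 7 × 6 × 7 = 294
  D: 9 × 10 × 3 = 270
  E: 5 × 5 × 6 = 150
  F: 10 × 2 × 8 = 160
Highest RPN is 350 → A.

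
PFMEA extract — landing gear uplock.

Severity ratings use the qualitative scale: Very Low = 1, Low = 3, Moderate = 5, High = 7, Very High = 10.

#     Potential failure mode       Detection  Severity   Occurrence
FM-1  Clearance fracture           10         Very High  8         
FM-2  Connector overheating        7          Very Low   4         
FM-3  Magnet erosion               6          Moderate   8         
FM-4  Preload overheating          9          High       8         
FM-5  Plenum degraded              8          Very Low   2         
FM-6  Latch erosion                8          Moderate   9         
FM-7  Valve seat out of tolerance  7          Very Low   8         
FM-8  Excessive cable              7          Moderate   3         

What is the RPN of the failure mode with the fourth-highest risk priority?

240

RPN = Severity × Occurrence × Detection:
  FM-1: 10 × 8 × 10 = 800
  FM-2: 1 × 4 × 7 = 28
  FM-3: 5 × 8 × 6 = 240
  FM-4: 7 × 8 × 9 = 504
  FM-5: 1 × 2 × 8 = 16
  FM-6: 5 × 9 × 8 = 360
  FM-7: 1 × 8 × 7 = 56
  FM-8: 5 × 3 × 7 = 105
Sorted descending: 800, 504, 360, 240, 105, 56, 28, 16.
The fourth-highest RPN is 240 (FM-3).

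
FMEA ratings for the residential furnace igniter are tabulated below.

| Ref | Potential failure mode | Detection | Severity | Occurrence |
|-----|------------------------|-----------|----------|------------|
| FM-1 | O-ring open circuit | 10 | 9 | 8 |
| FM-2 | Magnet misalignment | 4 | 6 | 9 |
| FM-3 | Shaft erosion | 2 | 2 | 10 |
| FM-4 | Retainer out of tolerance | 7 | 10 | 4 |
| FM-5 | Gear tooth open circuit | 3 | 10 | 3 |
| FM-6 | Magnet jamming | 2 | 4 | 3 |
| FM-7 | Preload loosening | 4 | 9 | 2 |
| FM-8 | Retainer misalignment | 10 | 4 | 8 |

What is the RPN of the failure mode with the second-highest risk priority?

RPN = Severity × Occurrence × Detection:
  FM-1: 9 × 8 × 10 = 720
  FM-2: 6 × 9 × 4 = 216
  FM-3: 2 × 10 × 2 = 40
  FM-4: 10 × 4 × 7 = 280
  FM-5: 10 × 3 × 3 = 90
  FM-6: 4 × 3 × 2 = 24
  FM-7: 9 × 2 × 4 = 72
  FM-8: 4 × 8 × 10 = 320
Sorted descending: 720, 320, 280, 216, 90, 72, 40, 24.
The second-highest RPN is 320 (FM-8).

320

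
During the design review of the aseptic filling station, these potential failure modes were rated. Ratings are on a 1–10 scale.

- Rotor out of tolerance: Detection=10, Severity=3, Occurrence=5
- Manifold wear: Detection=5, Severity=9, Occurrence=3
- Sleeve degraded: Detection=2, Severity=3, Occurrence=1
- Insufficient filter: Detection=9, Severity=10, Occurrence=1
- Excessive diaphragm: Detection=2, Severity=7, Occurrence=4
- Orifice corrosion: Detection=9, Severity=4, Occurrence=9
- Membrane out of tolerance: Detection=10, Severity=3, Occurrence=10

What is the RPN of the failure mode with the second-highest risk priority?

300

RPN = Severity × Occurrence × Detection:
  Rotor out of tolerance: 3 × 5 × 10 = 150
  Manifold wear: 9 × 3 × 5 = 135
  Sleeve degraded: 3 × 1 × 2 = 6
  Insufficient filter: 10 × 1 × 9 = 90
  Excessive diaphragm: 7 × 4 × 2 = 56
  Orifice corrosion: 4 × 9 × 9 = 324
  Membrane out of tolerance: 3 × 10 × 10 = 300
Sorted descending: 324, 300, 150, 135, 90, 56, 6.
The second-highest RPN is 300 (Membrane out of tolerance).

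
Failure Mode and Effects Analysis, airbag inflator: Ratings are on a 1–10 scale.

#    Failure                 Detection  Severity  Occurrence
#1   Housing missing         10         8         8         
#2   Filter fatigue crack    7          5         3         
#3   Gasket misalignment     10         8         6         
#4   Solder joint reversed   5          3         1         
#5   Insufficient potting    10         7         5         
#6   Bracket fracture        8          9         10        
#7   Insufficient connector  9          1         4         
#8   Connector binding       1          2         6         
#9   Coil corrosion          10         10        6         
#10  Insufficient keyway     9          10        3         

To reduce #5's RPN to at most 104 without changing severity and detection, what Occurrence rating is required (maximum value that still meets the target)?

#5: S=7, O=5, D=10 → current RPN = 350.
Fixed product = 70. Need 70 × O ≤ 104, so O ≤ 104/70 = 1.49.
Maximum integer Occurrence rating = 1 (gives RPN 70; O=2 would give 140 > 104).

1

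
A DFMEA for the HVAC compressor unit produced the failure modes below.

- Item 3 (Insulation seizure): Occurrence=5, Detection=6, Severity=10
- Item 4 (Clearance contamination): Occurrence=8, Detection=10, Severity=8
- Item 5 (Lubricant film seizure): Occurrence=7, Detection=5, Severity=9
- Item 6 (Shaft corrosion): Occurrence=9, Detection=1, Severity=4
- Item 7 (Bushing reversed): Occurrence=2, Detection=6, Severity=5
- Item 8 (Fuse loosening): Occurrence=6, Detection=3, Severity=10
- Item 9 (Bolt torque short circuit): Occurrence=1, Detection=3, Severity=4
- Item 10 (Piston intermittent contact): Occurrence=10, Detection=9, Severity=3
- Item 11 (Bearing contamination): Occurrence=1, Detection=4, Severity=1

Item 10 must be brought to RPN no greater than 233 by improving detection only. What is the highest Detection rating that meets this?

Item 10: S=3, O=10, D=9 → current RPN = 270.
Fixed product = 30. Need 30 × D ≤ 233, so D ≤ 233/30 = 7.77.
Maximum integer Detection rating = 7 (gives RPN 210; D=8 would give 240 > 233).

7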